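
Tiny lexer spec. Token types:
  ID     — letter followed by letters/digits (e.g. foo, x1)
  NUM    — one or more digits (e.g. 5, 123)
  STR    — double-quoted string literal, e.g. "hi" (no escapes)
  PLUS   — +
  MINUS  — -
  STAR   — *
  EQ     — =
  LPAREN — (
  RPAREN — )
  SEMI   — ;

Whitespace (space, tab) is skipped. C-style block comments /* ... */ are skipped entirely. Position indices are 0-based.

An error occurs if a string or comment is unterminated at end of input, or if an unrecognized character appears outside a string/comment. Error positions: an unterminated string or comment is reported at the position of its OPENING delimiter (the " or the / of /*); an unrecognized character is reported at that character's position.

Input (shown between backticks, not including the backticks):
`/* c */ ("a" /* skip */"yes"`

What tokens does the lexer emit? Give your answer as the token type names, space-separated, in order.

Answer: LPAREN STR STR

Derivation:
pos=0: enter COMMENT mode (saw '/*')
exit COMMENT mode (now at pos=7)
pos=8: emit LPAREN '('
pos=9: enter STRING mode
pos=9: emit STR "a" (now at pos=12)
pos=13: enter COMMENT mode (saw '/*')
exit COMMENT mode (now at pos=23)
pos=23: enter STRING mode
pos=23: emit STR "yes" (now at pos=28)
DONE. 3 tokens: [LPAREN, STR, STR]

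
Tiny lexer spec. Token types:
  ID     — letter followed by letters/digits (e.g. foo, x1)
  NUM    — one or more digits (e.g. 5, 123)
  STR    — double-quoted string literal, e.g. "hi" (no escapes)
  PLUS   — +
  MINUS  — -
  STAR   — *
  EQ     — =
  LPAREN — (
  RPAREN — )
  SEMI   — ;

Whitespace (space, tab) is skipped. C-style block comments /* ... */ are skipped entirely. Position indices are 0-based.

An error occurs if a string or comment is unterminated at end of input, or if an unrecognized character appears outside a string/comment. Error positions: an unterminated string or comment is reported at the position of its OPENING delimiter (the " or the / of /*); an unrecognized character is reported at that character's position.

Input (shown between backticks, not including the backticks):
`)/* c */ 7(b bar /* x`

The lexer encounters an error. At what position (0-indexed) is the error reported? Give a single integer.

pos=0: emit RPAREN ')'
pos=1: enter COMMENT mode (saw '/*')
exit COMMENT mode (now at pos=8)
pos=9: emit NUM '7' (now at pos=10)
pos=10: emit LPAREN '('
pos=11: emit ID 'b' (now at pos=12)
pos=13: emit ID 'bar' (now at pos=16)
pos=17: enter COMMENT mode (saw '/*')
pos=17: ERROR — unterminated comment (reached EOF)

Answer: 17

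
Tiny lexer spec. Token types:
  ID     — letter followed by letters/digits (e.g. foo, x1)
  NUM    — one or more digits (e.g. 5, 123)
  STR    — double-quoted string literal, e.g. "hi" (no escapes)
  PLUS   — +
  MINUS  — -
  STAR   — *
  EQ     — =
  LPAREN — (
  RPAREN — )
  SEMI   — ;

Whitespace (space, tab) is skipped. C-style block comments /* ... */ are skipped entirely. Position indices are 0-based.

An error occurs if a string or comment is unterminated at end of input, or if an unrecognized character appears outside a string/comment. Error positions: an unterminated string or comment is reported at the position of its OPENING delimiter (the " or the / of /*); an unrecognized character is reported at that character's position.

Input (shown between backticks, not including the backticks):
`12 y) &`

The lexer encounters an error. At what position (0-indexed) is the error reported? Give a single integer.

Answer: 6

Derivation:
pos=0: emit NUM '12' (now at pos=2)
pos=3: emit ID 'y' (now at pos=4)
pos=4: emit RPAREN ')'
pos=6: ERROR — unrecognized char '&'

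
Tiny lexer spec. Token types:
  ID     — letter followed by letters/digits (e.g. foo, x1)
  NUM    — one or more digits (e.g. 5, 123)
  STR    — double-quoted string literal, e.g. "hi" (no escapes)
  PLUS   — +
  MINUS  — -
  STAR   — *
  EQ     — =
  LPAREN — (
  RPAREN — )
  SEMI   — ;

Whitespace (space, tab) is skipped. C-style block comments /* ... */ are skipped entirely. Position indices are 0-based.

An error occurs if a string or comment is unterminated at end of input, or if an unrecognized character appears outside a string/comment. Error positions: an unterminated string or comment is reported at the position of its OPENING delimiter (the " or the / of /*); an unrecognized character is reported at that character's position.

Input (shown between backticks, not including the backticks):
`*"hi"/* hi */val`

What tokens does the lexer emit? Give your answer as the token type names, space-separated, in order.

Answer: STAR STR ID

Derivation:
pos=0: emit STAR '*'
pos=1: enter STRING mode
pos=1: emit STR "hi" (now at pos=5)
pos=5: enter COMMENT mode (saw '/*')
exit COMMENT mode (now at pos=13)
pos=13: emit ID 'val' (now at pos=16)
DONE. 3 tokens: [STAR, STR, ID]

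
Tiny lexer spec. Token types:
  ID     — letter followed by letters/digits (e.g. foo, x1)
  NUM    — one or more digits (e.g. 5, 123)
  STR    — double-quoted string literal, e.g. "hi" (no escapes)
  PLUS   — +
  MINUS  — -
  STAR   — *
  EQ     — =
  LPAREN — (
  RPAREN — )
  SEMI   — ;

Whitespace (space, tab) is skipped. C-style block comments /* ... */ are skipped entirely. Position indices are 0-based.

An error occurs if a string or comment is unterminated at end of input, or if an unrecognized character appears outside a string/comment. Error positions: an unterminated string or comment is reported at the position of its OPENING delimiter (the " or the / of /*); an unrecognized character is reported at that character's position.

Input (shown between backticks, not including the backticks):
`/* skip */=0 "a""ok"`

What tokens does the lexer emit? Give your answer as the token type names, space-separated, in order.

pos=0: enter COMMENT mode (saw '/*')
exit COMMENT mode (now at pos=10)
pos=10: emit EQ '='
pos=11: emit NUM '0' (now at pos=12)
pos=13: enter STRING mode
pos=13: emit STR "a" (now at pos=16)
pos=16: enter STRING mode
pos=16: emit STR "ok" (now at pos=20)
DONE. 4 tokens: [EQ, NUM, STR, STR]

Answer: EQ NUM STR STR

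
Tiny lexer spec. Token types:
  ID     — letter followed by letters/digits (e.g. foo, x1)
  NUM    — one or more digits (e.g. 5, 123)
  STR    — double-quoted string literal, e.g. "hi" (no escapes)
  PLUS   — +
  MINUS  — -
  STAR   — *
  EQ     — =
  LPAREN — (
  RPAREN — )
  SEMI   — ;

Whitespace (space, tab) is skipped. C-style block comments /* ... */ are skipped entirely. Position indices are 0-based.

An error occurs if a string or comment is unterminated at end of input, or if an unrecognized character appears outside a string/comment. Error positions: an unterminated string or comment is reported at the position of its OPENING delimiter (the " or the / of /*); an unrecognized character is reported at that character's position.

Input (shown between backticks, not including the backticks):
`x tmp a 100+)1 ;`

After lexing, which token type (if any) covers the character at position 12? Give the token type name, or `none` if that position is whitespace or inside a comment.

pos=0: emit ID 'x' (now at pos=1)
pos=2: emit ID 'tmp' (now at pos=5)
pos=6: emit ID 'a' (now at pos=7)
pos=8: emit NUM '100' (now at pos=11)
pos=11: emit PLUS '+'
pos=12: emit RPAREN ')'
pos=13: emit NUM '1' (now at pos=14)
pos=15: emit SEMI ';'
DONE. 8 tokens: [ID, ID, ID, NUM, PLUS, RPAREN, NUM, SEMI]
Position 12: char is ')' -> RPAREN

Answer: RPAREN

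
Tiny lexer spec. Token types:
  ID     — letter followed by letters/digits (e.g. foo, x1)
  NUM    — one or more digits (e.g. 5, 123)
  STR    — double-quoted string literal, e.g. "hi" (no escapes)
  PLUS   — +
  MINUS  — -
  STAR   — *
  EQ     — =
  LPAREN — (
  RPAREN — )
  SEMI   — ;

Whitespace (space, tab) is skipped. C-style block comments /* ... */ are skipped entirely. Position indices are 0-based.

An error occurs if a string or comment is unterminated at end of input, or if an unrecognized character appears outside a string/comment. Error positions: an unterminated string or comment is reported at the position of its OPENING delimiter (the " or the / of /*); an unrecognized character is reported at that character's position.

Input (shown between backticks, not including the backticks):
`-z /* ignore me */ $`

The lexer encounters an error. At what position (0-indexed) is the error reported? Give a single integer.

Answer: 19

Derivation:
pos=0: emit MINUS '-'
pos=1: emit ID 'z' (now at pos=2)
pos=3: enter COMMENT mode (saw '/*')
exit COMMENT mode (now at pos=18)
pos=19: ERROR — unrecognized char '$'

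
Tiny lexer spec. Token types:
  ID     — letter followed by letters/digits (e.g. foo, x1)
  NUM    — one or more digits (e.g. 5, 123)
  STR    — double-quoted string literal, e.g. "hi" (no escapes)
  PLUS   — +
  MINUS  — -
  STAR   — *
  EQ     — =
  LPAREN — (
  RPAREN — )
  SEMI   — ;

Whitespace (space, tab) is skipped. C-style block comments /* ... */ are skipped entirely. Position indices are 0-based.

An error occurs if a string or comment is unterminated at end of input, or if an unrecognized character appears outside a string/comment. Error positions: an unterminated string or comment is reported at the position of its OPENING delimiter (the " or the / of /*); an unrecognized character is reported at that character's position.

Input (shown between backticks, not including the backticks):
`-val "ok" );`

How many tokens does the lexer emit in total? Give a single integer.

pos=0: emit MINUS '-'
pos=1: emit ID 'val' (now at pos=4)
pos=5: enter STRING mode
pos=5: emit STR "ok" (now at pos=9)
pos=10: emit RPAREN ')'
pos=11: emit SEMI ';'
DONE. 5 tokens: [MINUS, ID, STR, RPAREN, SEMI]

Answer: 5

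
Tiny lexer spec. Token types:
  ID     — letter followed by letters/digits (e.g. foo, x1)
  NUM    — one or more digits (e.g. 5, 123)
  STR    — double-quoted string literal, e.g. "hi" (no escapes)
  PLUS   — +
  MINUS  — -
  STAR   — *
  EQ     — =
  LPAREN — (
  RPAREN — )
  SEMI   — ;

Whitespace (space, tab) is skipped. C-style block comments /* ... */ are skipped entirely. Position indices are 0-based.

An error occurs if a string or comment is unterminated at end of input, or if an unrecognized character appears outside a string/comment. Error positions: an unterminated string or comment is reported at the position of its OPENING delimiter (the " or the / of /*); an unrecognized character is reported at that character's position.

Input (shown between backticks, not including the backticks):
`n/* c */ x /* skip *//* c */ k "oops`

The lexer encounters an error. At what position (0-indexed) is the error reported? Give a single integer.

pos=0: emit ID 'n' (now at pos=1)
pos=1: enter COMMENT mode (saw '/*')
exit COMMENT mode (now at pos=8)
pos=9: emit ID 'x' (now at pos=10)
pos=11: enter COMMENT mode (saw '/*')
exit COMMENT mode (now at pos=21)
pos=21: enter COMMENT mode (saw '/*')
exit COMMENT mode (now at pos=28)
pos=29: emit ID 'k' (now at pos=30)
pos=31: enter STRING mode
pos=31: ERROR — unterminated string

Answer: 31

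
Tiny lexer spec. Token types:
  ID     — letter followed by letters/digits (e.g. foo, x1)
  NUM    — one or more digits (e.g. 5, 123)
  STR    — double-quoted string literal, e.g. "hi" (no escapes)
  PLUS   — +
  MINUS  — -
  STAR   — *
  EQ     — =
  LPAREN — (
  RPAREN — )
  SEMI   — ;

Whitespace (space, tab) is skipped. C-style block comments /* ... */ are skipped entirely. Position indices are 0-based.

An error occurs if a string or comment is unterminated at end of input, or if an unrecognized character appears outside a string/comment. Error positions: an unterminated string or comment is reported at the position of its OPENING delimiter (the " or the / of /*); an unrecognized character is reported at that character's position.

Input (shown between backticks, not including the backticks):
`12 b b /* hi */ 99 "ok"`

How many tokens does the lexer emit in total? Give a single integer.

Answer: 5

Derivation:
pos=0: emit NUM '12' (now at pos=2)
pos=3: emit ID 'b' (now at pos=4)
pos=5: emit ID 'b' (now at pos=6)
pos=7: enter COMMENT mode (saw '/*')
exit COMMENT mode (now at pos=15)
pos=16: emit NUM '99' (now at pos=18)
pos=19: enter STRING mode
pos=19: emit STR "ok" (now at pos=23)
DONE. 5 tokens: [NUM, ID, ID, NUM, STR]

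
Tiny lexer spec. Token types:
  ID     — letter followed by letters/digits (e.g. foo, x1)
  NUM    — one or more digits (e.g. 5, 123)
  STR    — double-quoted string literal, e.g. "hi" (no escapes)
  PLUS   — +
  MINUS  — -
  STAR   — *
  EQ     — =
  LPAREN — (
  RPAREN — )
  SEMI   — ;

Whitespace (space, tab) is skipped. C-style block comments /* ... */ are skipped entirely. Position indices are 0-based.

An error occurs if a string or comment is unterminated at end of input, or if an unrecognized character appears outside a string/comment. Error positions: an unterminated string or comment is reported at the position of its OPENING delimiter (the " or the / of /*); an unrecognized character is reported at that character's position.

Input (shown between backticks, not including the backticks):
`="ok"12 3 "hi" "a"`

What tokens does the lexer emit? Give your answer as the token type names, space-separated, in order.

Answer: EQ STR NUM NUM STR STR

Derivation:
pos=0: emit EQ '='
pos=1: enter STRING mode
pos=1: emit STR "ok" (now at pos=5)
pos=5: emit NUM '12' (now at pos=7)
pos=8: emit NUM '3' (now at pos=9)
pos=10: enter STRING mode
pos=10: emit STR "hi" (now at pos=14)
pos=15: enter STRING mode
pos=15: emit STR "a" (now at pos=18)
DONE. 6 tokens: [EQ, STR, NUM, NUM, STR, STR]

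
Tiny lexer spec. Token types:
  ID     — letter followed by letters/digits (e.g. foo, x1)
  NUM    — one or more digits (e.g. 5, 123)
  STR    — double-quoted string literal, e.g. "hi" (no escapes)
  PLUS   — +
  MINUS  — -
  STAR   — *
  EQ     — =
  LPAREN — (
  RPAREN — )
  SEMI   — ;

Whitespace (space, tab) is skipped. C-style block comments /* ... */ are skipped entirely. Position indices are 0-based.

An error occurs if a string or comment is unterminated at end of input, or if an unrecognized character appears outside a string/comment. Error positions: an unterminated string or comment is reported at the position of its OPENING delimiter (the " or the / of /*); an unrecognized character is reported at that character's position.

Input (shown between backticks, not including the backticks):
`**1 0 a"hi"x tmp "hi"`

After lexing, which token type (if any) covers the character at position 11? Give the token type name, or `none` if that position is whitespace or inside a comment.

pos=0: emit STAR '*'
pos=1: emit STAR '*'
pos=2: emit NUM '1' (now at pos=3)
pos=4: emit NUM '0' (now at pos=5)
pos=6: emit ID 'a' (now at pos=7)
pos=7: enter STRING mode
pos=7: emit STR "hi" (now at pos=11)
pos=11: emit ID 'x' (now at pos=12)
pos=13: emit ID 'tmp' (now at pos=16)
pos=17: enter STRING mode
pos=17: emit STR "hi" (now at pos=21)
DONE. 9 tokens: [STAR, STAR, NUM, NUM, ID, STR, ID, ID, STR]
Position 11: char is 'x' -> ID

Answer: ID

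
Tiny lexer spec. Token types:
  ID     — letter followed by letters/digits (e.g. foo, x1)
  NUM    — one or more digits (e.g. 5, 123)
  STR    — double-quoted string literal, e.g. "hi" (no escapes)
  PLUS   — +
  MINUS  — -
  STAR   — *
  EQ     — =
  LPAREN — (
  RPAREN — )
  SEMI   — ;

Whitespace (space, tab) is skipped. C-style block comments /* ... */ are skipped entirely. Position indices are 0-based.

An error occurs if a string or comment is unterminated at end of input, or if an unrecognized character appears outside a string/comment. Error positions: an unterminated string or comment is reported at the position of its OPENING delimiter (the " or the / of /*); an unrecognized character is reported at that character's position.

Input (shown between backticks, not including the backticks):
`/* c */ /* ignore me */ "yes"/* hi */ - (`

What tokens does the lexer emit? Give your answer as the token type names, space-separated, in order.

pos=0: enter COMMENT mode (saw '/*')
exit COMMENT mode (now at pos=7)
pos=8: enter COMMENT mode (saw '/*')
exit COMMENT mode (now at pos=23)
pos=24: enter STRING mode
pos=24: emit STR "yes" (now at pos=29)
pos=29: enter COMMENT mode (saw '/*')
exit COMMENT mode (now at pos=37)
pos=38: emit MINUS '-'
pos=40: emit LPAREN '('
DONE. 3 tokens: [STR, MINUS, LPAREN]

Answer: STR MINUS LPAREN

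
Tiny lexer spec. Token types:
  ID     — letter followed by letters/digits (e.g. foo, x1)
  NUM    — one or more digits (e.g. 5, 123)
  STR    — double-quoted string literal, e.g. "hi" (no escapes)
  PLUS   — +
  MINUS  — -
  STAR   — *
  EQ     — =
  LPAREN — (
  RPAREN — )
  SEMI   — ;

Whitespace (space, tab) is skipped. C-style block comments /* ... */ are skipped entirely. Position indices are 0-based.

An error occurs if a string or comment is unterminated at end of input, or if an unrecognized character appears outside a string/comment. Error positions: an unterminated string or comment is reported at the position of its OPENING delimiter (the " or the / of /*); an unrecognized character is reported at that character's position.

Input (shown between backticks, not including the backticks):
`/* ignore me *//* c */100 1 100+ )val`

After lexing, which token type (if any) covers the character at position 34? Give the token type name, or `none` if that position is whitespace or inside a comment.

pos=0: enter COMMENT mode (saw '/*')
exit COMMENT mode (now at pos=15)
pos=15: enter COMMENT mode (saw '/*')
exit COMMENT mode (now at pos=22)
pos=22: emit NUM '100' (now at pos=25)
pos=26: emit NUM '1' (now at pos=27)
pos=28: emit NUM '100' (now at pos=31)
pos=31: emit PLUS '+'
pos=33: emit RPAREN ')'
pos=34: emit ID 'val' (now at pos=37)
DONE. 6 tokens: [NUM, NUM, NUM, PLUS, RPAREN, ID]
Position 34: char is 'v' -> ID

Answer: ID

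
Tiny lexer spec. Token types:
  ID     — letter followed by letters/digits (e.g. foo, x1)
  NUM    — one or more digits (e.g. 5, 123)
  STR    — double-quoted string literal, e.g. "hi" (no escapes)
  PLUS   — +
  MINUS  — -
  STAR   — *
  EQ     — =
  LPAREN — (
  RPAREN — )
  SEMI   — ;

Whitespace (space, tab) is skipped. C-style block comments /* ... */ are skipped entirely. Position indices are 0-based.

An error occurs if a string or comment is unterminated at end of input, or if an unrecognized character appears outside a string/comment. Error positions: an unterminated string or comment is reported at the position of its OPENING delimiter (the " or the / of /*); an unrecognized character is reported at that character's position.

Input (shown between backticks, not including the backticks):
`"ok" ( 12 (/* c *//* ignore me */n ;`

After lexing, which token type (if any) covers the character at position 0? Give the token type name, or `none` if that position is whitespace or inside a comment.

pos=0: enter STRING mode
pos=0: emit STR "ok" (now at pos=4)
pos=5: emit LPAREN '('
pos=7: emit NUM '12' (now at pos=9)
pos=10: emit LPAREN '('
pos=11: enter COMMENT mode (saw '/*')
exit COMMENT mode (now at pos=18)
pos=18: enter COMMENT mode (saw '/*')
exit COMMENT mode (now at pos=33)
pos=33: emit ID 'n' (now at pos=34)
pos=35: emit SEMI ';'
DONE. 6 tokens: [STR, LPAREN, NUM, LPAREN, ID, SEMI]
Position 0: char is '"' -> STR

Answer: STR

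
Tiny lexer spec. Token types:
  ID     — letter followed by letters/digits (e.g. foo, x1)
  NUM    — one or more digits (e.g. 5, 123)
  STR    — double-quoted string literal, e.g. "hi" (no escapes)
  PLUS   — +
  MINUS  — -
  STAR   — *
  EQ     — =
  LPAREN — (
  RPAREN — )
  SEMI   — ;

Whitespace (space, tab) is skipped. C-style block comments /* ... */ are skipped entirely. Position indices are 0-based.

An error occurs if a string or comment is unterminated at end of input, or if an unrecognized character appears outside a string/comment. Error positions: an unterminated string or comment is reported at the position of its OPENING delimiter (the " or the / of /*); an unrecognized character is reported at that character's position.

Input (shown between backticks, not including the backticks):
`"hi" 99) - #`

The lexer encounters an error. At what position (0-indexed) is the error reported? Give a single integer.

Answer: 11

Derivation:
pos=0: enter STRING mode
pos=0: emit STR "hi" (now at pos=4)
pos=5: emit NUM '99' (now at pos=7)
pos=7: emit RPAREN ')'
pos=9: emit MINUS '-'
pos=11: ERROR — unrecognized char '#'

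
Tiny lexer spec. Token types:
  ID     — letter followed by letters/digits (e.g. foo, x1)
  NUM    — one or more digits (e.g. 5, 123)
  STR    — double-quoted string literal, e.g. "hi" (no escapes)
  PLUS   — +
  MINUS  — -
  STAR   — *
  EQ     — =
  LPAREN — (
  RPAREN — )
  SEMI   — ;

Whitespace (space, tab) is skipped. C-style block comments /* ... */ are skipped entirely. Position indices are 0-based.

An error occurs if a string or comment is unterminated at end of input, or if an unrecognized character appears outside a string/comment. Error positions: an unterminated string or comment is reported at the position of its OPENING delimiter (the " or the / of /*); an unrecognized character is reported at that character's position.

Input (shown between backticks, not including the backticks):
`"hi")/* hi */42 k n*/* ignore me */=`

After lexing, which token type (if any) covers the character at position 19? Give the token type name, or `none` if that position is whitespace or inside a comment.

Answer: STAR

Derivation:
pos=0: enter STRING mode
pos=0: emit STR "hi" (now at pos=4)
pos=4: emit RPAREN ')'
pos=5: enter COMMENT mode (saw '/*')
exit COMMENT mode (now at pos=13)
pos=13: emit NUM '42' (now at pos=15)
pos=16: emit ID 'k' (now at pos=17)
pos=18: emit ID 'n' (now at pos=19)
pos=19: emit STAR '*'
pos=20: enter COMMENT mode (saw '/*')
exit COMMENT mode (now at pos=35)
pos=35: emit EQ '='
DONE. 7 tokens: [STR, RPAREN, NUM, ID, ID, STAR, EQ]
Position 19: char is '*' -> STAR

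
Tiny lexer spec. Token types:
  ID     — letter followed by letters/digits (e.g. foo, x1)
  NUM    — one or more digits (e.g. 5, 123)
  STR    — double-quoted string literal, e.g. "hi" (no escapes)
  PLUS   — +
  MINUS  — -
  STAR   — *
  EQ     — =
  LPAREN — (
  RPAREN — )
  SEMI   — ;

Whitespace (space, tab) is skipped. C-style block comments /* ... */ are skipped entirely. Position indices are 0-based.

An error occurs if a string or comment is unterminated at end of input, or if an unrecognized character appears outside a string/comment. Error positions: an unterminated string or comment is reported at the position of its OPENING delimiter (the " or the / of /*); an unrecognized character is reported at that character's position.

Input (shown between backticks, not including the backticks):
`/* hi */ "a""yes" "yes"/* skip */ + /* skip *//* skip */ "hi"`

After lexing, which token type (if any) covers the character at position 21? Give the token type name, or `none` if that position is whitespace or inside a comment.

Answer: STR

Derivation:
pos=0: enter COMMENT mode (saw '/*')
exit COMMENT mode (now at pos=8)
pos=9: enter STRING mode
pos=9: emit STR "a" (now at pos=12)
pos=12: enter STRING mode
pos=12: emit STR "yes" (now at pos=17)
pos=18: enter STRING mode
pos=18: emit STR "yes" (now at pos=23)
pos=23: enter COMMENT mode (saw '/*')
exit COMMENT mode (now at pos=33)
pos=34: emit PLUS '+'
pos=36: enter COMMENT mode (saw '/*')
exit COMMENT mode (now at pos=46)
pos=46: enter COMMENT mode (saw '/*')
exit COMMENT mode (now at pos=56)
pos=57: enter STRING mode
pos=57: emit STR "hi" (now at pos=61)
DONE. 5 tokens: [STR, STR, STR, PLUS, STR]
Position 21: char is 's' -> STR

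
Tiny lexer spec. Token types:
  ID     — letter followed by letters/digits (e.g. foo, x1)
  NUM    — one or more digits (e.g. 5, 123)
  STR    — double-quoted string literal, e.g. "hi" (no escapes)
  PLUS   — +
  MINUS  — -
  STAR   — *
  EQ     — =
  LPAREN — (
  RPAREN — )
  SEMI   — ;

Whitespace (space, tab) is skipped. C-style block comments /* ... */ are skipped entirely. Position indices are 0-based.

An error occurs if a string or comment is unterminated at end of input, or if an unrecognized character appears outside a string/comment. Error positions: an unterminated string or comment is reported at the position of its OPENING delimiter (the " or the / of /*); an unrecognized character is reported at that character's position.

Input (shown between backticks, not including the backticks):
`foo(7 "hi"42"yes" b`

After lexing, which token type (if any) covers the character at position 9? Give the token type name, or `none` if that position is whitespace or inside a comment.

Answer: STR

Derivation:
pos=0: emit ID 'foo' (now at pos=3)
pos=3: emit LPAREN '('
pos=4: emit NUM '7' (now at pos=5)
pos=6: enter STRING mode
pos=6: emit STR "hi" (now at pos=10)
pos=10: emit NUM '42' (now at pos=12)
pos=12: enter STRING mode
pos=12: emit STR "yes" (now at pos=17)
pos=18: emit ID 'b' (now at pos=19)
DONE. 7 tokens: [ID, LPAREN, NUM, STR, NUM, STR, ID]
Position 9: char is '"' -> STR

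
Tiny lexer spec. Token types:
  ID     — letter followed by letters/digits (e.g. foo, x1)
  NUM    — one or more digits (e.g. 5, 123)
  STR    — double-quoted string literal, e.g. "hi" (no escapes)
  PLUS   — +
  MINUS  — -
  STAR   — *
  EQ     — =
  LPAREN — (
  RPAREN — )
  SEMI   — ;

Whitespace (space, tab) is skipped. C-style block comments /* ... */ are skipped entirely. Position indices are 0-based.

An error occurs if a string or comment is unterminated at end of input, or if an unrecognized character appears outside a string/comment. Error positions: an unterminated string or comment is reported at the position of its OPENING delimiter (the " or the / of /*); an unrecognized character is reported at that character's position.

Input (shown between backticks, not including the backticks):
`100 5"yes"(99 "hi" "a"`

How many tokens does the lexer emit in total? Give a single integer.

pos=0: emit NUM '100' (now at pos=3)
pos=4: emit NUM '5' (now at pos=5)
pos=5: enter STRING mode
pos=5: emit STR "yes" (now at pos=10)
pos=10: emit LPAREN '('
pos=11: emit NUM '99' (now at pos=13)
pos=14: enter STRING mode
pos=14: emit STR "hi" (now at pos=18)
pos=19: enter STRING mode
pos=19: emit STR "a" (now at pos=22)
DONE. 7 tokens: [NUM, NUM, STR, LPAREN, NUM, STR, STR]

Answer: 7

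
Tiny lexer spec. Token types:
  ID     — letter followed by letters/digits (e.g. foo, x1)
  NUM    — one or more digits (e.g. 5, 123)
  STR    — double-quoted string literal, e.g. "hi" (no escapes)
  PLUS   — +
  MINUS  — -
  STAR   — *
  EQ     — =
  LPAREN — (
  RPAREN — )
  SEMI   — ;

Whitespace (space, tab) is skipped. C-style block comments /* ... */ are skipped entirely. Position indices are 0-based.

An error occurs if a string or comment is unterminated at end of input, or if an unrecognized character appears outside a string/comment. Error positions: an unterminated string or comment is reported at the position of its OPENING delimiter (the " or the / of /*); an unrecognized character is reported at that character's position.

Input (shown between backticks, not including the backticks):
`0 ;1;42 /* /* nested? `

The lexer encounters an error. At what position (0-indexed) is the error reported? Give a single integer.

pos=0: emit NUM '0' (now at pos=1)
pos=2: emit SEMI ';'
pos=3: emit NUM '1' (now at pos=4)
pos=4: emit SEMI ';'
pos=5: emit NUM '42' (now at pos=7)
pos=8: enter COMMENT mode (saw '/*')
pos=8: ERROR — unterminated comment (reached EOF)

Answer: 8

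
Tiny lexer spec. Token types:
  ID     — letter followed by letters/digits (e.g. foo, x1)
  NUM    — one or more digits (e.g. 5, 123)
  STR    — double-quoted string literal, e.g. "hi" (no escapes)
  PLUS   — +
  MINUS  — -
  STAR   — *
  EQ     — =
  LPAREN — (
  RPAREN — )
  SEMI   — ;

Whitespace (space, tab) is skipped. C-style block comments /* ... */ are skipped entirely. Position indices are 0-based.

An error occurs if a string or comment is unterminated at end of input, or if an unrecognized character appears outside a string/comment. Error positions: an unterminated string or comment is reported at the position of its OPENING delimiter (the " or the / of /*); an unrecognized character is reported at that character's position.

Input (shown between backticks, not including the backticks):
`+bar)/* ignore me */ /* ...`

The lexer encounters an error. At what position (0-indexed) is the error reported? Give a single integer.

pos=0: emit PLUS '+'
pos=1: emit ID 'bar' (now at pos=4)
pos=4: emit RPAREN ')'
pos=5: enter COMMENT mode (saw '/*')
exit COMMENT mode (now at pos=20)
pos=21: enter COMMENT mode (saw '/*')
pos=21: ERROR — unterminated comment (reached EOF)

Answer: 21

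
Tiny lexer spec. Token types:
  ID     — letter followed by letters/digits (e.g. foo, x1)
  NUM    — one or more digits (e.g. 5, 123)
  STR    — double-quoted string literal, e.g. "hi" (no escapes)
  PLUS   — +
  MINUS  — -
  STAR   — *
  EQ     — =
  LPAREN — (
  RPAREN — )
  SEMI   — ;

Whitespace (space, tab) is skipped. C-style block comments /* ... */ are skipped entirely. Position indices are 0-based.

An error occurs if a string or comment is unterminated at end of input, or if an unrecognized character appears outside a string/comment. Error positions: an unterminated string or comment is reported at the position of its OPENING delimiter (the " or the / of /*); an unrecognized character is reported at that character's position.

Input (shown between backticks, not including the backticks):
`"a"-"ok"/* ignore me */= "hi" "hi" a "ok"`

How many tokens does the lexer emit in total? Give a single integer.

Answer: 8

Derivation:
pos=0: enter STRING mode
pos=0: emit STR "a" (now at pos=3)
pos=3: emit MINUS '-'
pos=4: enter STRING mode
pos=4: emit STR "ok" (now at pos=8)
pos=8: enter COMMENT mode (saw '/*')
exit COMMENT mode (now at pos=23)
pos=23: emit EQ '='
pos=25: enter STRING mode
pos=25: emit STR "hi" (now at pos=29)
pos=30: enter STRING mode
pos=30: emit STR "hi" (now at pos=34)
pos=35: emit ID 'a' (now at pos=36)
pos=37: enter STRING mode
pos=37: emit STR "ok" (now at pos=41)
DONE. 8 tokens: [STR, MINUS, STR, EQ, STR, STR, ID, STR]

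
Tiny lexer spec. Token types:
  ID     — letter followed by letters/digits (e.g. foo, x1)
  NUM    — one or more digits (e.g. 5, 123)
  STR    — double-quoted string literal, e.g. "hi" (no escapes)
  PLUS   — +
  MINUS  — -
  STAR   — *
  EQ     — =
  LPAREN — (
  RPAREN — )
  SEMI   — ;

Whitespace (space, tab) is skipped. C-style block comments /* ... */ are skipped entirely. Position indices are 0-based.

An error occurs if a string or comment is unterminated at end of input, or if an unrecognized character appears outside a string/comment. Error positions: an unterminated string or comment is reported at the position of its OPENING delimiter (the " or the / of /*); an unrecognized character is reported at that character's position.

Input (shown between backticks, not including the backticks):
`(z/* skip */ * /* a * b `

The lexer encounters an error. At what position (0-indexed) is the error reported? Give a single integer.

Answer: 15

Derivation:
pos=0: emit LPAREN '('
pos=1: emit ID 'z' (now at pos=2)
pos=2: enter COMMENT mode (saw '/*')
exit COMMENT mode (now at pos=12)
pos=13: emit STAR '*'
pos=15: enter COMMENT mode (saw '/*')
pos=15: ERROR — unterminated comment (reached EOF)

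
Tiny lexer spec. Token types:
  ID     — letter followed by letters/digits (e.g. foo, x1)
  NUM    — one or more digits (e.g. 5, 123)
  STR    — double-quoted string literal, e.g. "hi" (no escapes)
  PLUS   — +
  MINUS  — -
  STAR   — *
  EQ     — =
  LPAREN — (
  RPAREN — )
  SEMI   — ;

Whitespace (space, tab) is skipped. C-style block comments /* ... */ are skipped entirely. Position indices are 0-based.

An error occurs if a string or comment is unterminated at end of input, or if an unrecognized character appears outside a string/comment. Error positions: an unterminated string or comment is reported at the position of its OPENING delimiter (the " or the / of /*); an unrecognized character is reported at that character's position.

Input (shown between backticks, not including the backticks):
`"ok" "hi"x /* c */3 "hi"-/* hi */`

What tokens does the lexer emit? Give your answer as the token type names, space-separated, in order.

Answer: STR STR ID NUM STR MINUS

Derivation:
pos=0: enter STRING mode
pos=0: emit STR "ok" (now at pos=4)
pos=5: enter STRING mode
pos=5: emit STR "hi" (now at pos=9)
pos=9: emit ID 'x' (now at pos=10)
pos=11: enter COMMENT mode (saw '/*')
exit COMMENT mode (now at pos=18)
pos=18: emit NUM '3' (now at pos=19)
pos=20: enter STRING mode
pos=20: emit STR "hi" (now at pos=24)
pos=24: emit MINUS '-'
pos=25: enter COMMENT mode (saw '/*')
exit COMMENT mode (now at pos=33)
DONE. 6 tokens: [STR, STR, ID, NUM, STR, MINUS]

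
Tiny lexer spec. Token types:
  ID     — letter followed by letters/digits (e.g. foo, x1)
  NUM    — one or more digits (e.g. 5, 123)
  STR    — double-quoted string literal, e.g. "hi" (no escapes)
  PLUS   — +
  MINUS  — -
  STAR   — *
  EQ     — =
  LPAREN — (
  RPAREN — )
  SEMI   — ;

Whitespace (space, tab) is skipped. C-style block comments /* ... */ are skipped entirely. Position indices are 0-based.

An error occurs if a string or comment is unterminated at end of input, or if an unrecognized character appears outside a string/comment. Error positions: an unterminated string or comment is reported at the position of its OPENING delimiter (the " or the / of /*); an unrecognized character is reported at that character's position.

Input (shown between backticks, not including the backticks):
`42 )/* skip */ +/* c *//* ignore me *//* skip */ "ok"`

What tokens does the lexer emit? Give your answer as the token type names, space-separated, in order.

pos=0: emit NUM '42' (now at pos=2)
pos=3: emit RPAREN ')'
pos=4: enter COMMENT mode (saw '/*')
exit COMMENT mode (now at pos=14)
pos=15: emit PLUS '+'
pos=16: enter COMMENT mode (saw '/*')
exit COMMENT mode (now at pos=23)
pos=23: enter COMMENT mode (saw '/*')
exit COMMENT mode (now at pos=38)
pos=38: enter COMMENT mode (saw '/*')
exit COMMENT mode (now at pos=48)
pos=49: enter STRING mode
pos=49: emit STR "ok" (now at pos=53)
DONE. 4 tokens: [NUM, RPAREN, PLUS, STR]

Answer: NUM RPAREN PLUS STR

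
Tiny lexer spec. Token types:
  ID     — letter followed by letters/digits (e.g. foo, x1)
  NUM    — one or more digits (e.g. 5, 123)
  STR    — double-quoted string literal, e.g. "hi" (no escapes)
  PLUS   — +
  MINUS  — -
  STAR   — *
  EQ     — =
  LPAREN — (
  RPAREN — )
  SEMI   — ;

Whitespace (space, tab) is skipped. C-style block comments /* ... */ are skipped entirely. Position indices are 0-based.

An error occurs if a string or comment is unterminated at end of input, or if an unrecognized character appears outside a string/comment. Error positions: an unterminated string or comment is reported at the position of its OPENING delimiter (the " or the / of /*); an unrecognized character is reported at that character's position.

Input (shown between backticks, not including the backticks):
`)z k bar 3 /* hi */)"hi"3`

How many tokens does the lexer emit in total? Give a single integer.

pos=0: emit RPAREN ')'
pos=1: emit ID 'z' (now at pos=2)
pos=3: emit ID 'k' (now at pos=4)
pos=5: emit ID 'bar' (now at pos=8)
pos=9: emit NUM '3' (now at pos=10)
pos=11: enter COMMENT mode (saw '/*')
exit COMMENT mode (now at pos=19)
pos=19: emit RPAREN ')'
pos=20: enter STRING mode
pos=20: emit STR "hi" (now at pos=24)
pos=24: emit NUM '3' (now at pos=25)
DONE. 8 tokens: [RPAREN, ID, ID, ID, NUM, RPAREN, STR, NUM]

Answer: 8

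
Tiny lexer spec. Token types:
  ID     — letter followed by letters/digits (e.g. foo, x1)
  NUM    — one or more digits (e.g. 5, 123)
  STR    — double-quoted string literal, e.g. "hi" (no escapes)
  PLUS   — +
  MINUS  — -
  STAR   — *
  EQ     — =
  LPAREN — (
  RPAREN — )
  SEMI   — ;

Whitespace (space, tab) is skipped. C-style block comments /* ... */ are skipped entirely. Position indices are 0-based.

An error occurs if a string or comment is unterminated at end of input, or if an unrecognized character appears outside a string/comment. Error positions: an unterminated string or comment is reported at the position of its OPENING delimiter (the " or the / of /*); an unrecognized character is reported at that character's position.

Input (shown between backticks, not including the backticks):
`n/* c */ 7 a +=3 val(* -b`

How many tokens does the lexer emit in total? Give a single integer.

Answer: 11

Derivation:
pos=0: emit ID 'n' (now at pos=1)
pos=1: enter COMMENT mode (saw '/*')
exit COMMENT mode (now at pos=8)
pos=9: emit NUM '7' (now at pos=10)
pos=11: emit ID 'a' (now at pos=12)
pos=13: emit PLUS '+'
pos=14: emit EQ '='
pos=15: emit NUM '3' (now at pos=16)
pos=17: emit ID 'val' (now at pos=20)
pos=20: emit LPAREN '('
pos=21: emit STAR '*'
pos=23: emit MINUS '-'
pos=24: emit ID 'b' (now at pos=25)
DONE. 11 tokens: [ID, NUM, ID, PLUS, EQ, NUM, ID, LPAREN, STAR, MINUS, ID]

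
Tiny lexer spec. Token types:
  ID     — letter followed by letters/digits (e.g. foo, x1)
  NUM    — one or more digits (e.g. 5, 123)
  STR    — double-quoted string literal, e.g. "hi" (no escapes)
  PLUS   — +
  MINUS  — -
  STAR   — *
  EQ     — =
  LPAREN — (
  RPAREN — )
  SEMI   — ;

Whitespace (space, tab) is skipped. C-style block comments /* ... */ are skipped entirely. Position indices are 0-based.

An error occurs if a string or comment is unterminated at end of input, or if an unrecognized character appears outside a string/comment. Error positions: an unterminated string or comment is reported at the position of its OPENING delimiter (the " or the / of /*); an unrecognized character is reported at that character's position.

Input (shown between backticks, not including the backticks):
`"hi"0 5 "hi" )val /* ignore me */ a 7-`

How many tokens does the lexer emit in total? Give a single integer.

Answer: 9

Derivation:
pos=0: enter STRING mode
pos=0: emit STR "hi" (now at pos=4)
pos=4: emit NUM '0' (now at pos=5)
pos=6: emit NUM '5' (now at pos=7)
pos=8: enter STRING mode
pos=8: emit STR "hi" (now at pos=12)
pos=13: emit RPAREN ')'
pos=14: emit ID 'val' (now at pos=17)
pos=18: enter COMMENT mode (saw '/*')
exit COMMENT mode (now at pos=33)
pos=34: emit ID 'a' (now at pos=35)
pos=36: emit NUM '7' (now at pos=37)
pos=37: emit MINUS '-'
DONE. 9 tokens: [STR, NUM, NUM, STR, RPAREN, ID, ID, NUM, MINUS]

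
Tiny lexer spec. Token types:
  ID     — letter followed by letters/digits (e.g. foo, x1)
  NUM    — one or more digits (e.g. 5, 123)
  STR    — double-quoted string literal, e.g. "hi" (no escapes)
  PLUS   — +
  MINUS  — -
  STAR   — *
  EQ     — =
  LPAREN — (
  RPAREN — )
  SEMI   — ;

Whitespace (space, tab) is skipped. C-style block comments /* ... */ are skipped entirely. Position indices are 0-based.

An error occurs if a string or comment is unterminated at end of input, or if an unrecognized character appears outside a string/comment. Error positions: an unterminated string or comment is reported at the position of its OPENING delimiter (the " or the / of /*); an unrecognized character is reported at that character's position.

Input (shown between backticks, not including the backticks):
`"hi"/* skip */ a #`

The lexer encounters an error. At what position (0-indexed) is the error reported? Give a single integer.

pos=0: enter STRING mode
pos=0: emit STR "hi" (now at pos=4)
pos=4: enter COMMENT mode (saw '/*')
exit COMMENT mode (now at pos=14)
pos=15: emit ID 'a' (now at pos=16)
pos=17: ERROR — unrecognized char '#'

Answer: 17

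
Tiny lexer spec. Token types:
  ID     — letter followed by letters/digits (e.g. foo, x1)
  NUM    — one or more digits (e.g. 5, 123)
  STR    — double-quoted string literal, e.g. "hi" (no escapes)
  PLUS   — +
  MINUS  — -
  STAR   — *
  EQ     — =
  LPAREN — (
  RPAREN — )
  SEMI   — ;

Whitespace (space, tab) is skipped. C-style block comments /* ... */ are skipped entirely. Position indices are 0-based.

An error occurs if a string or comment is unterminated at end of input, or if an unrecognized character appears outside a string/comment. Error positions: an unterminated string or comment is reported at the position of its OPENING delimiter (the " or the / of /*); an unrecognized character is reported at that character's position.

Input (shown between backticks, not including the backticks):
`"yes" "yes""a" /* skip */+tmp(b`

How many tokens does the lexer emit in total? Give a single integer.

pos=0: enter STRING mode
pos=0: emit STR "yes" (now at pos=5)
pos=6: enter STRING mode
pos=6: emit STR "yes" (now at pos=11)
pos=11: enter STRING mode
pos=11: emit STR "a" (now at pos=14)
pos=15: enter COMMENT mode (saw '/*')
exit COMMENT mode (now at pos=25)
pos=25: emit PLUS '+'
pos=26: emit ID 'tmp' (now at pos=29)
pos=29: emit LPAREN '('
pos=30: emit ID 'b' (now at pos=31)
DONE. 7 tokens: [STR, STR, STR, PLUS, ID, LPAREN, ID]

Answer: 7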